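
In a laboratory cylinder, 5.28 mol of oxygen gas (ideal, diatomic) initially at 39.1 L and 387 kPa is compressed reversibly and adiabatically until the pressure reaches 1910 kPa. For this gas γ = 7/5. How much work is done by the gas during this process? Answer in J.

-21900 J

T₁ = P₁V₁/(nR) = 387×39.1/(5.28×8.314) = 345 K.
Adiabatic: T₂/T₁ = (P₂/P₁)^((γ−1)/γ) ⇒ T₂ = 345×(4.94)^0.286 = 544 K; V₂ = 12.5 L.
ΔU = nCvΔT = 5.28×20.8×(544−345) = 21900 J.
Q = 0 for an adiabatic process, so W = −ΔU = -21900 J.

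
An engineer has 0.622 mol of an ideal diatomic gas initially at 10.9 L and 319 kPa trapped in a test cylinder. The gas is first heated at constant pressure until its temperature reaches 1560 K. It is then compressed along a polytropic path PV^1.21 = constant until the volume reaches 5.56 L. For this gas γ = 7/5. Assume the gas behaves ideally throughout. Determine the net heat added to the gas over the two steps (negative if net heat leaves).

9230 J

T₁ = P₁V₁/(nR) = 319×10.9/(0.622×8.314) = 672 K.
Step 1 — Isobaric: P stays 319 kPa; V/T = const ⇒ T₂ = 1560 K, V₂ = 25.3 L.
W = PΔV = 319×(25.3−10.9) kPa·L = 4590 J.
ΔU = nCvΔT = 0.622×20.8×(1560−672) = 11500 J.
Q = ΔU + W = nCpΔT = 16100 J.
State after step 1: P = 319 kPa, V = 25.3 L, T = 1560 K.
Step 2 — Polytropic n=1.21: T₂ = T₁(V₁/V₂)^(n−1) = 1560×(4.55)^0.21 = 2140 K; P₂ = P₁(V₁/V₂)^n = 1990 kPa.
W = (P₁V₁−P₂V₂)/(n−1) = (319×25.3−1990×5.56)/0.21 = -14400 J.
ΔU = nCvΔT = 0.622×20.8×(2140−1560) = 7550 J.
Q = ΔU + W = -6830 J.
Net over both steps: W = -9800 J, Q = 9230 J, ΔU = 19000 J.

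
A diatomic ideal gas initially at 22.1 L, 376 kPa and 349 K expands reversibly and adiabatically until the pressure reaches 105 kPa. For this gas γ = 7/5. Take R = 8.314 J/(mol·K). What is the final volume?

55.0 L

Adiabatic: T₂/T₁ = (P₂/P₁)^((γ−1)/γ) ⇒ T₂ = 349×(0.279)^0.286 = 242 K; V₂ = 55.0 L.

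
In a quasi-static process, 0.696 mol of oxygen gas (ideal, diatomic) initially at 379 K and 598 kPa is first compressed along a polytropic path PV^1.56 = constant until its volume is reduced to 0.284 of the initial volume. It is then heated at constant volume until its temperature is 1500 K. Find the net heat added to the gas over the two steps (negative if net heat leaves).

12200 J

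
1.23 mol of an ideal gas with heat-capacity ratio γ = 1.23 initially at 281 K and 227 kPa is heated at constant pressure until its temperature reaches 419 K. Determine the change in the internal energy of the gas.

V₁ = nRT₁/P₁ = 1.23×8.314×281/227 = 12.7 L.
Isobaric: P stays 227 kPa; V/T = const ⇒ T₂ = 419 K, V₂ = 18.9 L.
For an ideal gas ΔU = nCvΔT with Cv = R/(γ−1) = 36.1 J/(mol·K).
ΔU = 1.23×36.1×(419−281) = 6140 J.

6140 J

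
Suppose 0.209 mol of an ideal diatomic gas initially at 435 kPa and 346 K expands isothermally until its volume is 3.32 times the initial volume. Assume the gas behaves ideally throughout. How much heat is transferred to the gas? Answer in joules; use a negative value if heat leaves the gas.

V₁ = nRT₁/P₁ = 0.209×8.314×346/435 = 1.38 L.
Isothermal: T stays 346 K; PV = const ⇒ V₂ = 4.59 L, P₂ = 131 kPa.
ΔU = 0 (ideal gas, T constant).
W = nRT ln(V₂/V₁) = 0.209×8.314×346×ln(3.32) = 721 J.
Q = ΔU + W = 721 J.

721 J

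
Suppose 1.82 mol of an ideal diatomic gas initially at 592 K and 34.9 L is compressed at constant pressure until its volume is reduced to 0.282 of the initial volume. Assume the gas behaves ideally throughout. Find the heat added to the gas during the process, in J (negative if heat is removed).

-22500 J

P₁ = nRT₁/V₁ = 1.82×8.314×592/34.9 = 257 kPa.
Isobaric: P stays 257 kPa; V/T = const ⇒ T₂ = 167 K, V₂ = 9.84 L.
W = PΔV = 257×(9.84−34.9) kPa·L = -6430 J.
ΔU = nCvΔT = 1.82×20.8×(167−592) = -16100 J.
Q = ΔU + W = nCpΔT = -22500 J.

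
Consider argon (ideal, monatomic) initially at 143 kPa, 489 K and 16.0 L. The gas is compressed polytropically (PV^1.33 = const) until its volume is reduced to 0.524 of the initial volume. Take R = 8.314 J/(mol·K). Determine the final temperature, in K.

605 K

Polytropic n=1.33: T₂ = T₁(V₁/V₂)^(n−1) = 489×(1.91)^0.33 = 605 K; P₂ = P₁(V₁/V₂)^n = 338 kPa.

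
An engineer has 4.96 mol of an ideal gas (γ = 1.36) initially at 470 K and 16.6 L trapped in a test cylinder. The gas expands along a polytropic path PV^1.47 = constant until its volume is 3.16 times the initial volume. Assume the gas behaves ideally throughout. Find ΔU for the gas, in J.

P₁ = nRT₁/V₁ = 4.96×8.314×470/16.6 = 1170 kPa.
Polytropic n=1.47: T₂ = T₁(V₁/V₂)^(n−1) = 470×(0.316)^0.47 = 274 K; P₂ = P₁(V₁/V₂)^n = 215 kPa.
For an ideal gas ΔU = nCvΔT with Cv = R/(γ−1) = 23.1 J/(mol·K).
ΔU = 4.96×23.1×(274−470) = -22500 J.

-22500 J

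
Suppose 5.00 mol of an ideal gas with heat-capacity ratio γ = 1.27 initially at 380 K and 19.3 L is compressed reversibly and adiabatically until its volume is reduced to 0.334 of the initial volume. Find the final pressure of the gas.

P₁ = nRT₁/V₁ = 5.00×8.314×380/19.3 = 818 kPa.
Adiabatic: TV^(γ−1) = const ⇒ T₂ = 380×(2.99)^0.270 = 511 K; PV^γ = const ⇒ P₂ = 3290 kPa.

3290 kPa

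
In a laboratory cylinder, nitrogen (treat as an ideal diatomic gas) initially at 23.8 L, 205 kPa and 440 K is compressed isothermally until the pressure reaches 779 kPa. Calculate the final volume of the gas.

Isothermal: T stays 440 K; PV = const ⇒ V₂ = 6.26 L, P₂ = 779 kPa.

6.26 L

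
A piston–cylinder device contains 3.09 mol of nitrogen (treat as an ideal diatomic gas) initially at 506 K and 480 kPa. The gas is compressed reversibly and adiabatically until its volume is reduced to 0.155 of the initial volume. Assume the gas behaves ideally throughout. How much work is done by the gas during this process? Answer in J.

V₁ = nRT₁/P₁ = 3.09×8.314×506/480 = 27.1 L.
Adiabatic: TV^(γ−1) = const ⇒ T₂ = 506×(6.45)^0.400 = 1070 K; PV^γ = const ⇒ P₂ = 6530 kPa.
ΔU = nCvΔT = 3.09×20.8×(1070−506) = 36000 J.
Q = 0 for an adiabatic process, so W = −ΔU = -36000 J.

-36000 J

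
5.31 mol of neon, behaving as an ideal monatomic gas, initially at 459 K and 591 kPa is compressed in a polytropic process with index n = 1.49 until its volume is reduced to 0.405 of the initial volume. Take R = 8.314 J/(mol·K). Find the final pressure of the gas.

V₁ = nRT₁/P₁ = 5.31×8.314×459/591 = 34.3 L.
Polytropic n=1.49: T₂ = T₁(V₁/V₂)^(n−1) = 459×(2.47)^0.49 = 715 K; P₂ = P₁(V₁/V₂)^n = 2270 kPa.

2270 kPa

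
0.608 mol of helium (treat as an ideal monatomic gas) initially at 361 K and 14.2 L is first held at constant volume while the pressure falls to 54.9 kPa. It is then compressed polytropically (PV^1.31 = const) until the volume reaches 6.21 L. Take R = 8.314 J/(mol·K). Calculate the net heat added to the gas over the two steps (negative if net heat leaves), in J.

-1960 J

P₁ = nRT₁/V₁ = 0.608×8.314×361/14.2 = 129 kPa.
Step 1 — Isochoric: V stays 14.2 L; P/T = const ⇒ T₂ = 154 K, P₂ = 54.9 kPa.
W = 0 (no volume change).
ΔU = nCvΔT = 0.608×12.5×(154−361) = -1570 J.
Q = ΔU = -1570 J.
State after step 1: P = 54.9 kPa, V = 14.2 L, T = 154 K.
Step 2 — Polytropic n=1.31: T₂ = T₁(V₁/V₂)^(n−1) = 154×(2.29)^0.31 = 199 K; P₂ = P₁(V₁/V₂)^n = 162 kPa.
W = (P₁V₁−P₂V₂)/(n−1) = (54.9×14.2−162×6.21)/0.31 = -735 J.
ΔU = nCvΔT = 0.608×12.5×(199−154) = 342 J.
Q = ΔU + W = -393 J.
Net over both steps: W = -735 J, Q = -1960 J, ΔU = -1230 J.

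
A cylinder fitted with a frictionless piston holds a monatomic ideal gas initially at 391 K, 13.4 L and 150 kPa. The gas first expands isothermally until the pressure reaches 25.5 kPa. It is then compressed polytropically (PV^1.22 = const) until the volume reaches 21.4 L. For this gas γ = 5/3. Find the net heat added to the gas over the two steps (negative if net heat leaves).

n = P₁V₁/(RT₁) = 150×13.4/(8.314×391) = 0.618 mol.
Step 1 — Isothermal: T stays 391 K; PV = const ⇒ V₂ = 78.8 L, P₂ = 25.5 kPa.
ΔU = 0 (ideal gas, T constant).
W = nRT ln(V₂/V₁) = 0.618×8.314×391×ln(5.88) = 3560 J.
Q = ΔU + W = 3560 J.
State after step 1: P = 25.5 kPa, V = 78.8 L, T = 391 K.
Step 2 — Polytropic n=1.22: T₂ = T₁(V₁/V₂)^(n−1) = 391×(3.68)^0.22 = 521 K; P₂ = P₁(V₁/V₂)^n = 125 kPa.
W = (P₁V₁−P₂V₂)/(n−1) = (25.5×78.8−125×21.4)/0.22 = -3040 J.
ΔU = nCvΔT = 0.618×12.5×(521−391) = 1000 J.
Q = ΔU + W = -2030 J.
Net over both steps: W = 526 J, Q = 1530 J, ΔU = 1000 J.

1530 J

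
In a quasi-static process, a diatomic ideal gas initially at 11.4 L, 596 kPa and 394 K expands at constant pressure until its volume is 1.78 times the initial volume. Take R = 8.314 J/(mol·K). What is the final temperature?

Isobaric: P stays 596 kPa; V/T = const ⇒ T₂ = 701 K, V₂ = 20.3 L.

701 K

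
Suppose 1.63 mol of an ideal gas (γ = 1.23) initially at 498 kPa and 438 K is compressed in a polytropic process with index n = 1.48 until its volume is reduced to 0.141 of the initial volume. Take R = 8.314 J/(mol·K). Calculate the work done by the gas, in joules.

-19300 J

V₁ = nRT₁/P₁ = 1.63×8.314×438/498 = 11.9 L.
Polytropic n=1.48: T₂ = T₁(V₁/V₂)^(n−1) = 438×(7.09)^0.48 = 1120 K; P₂ = P₁(V₁/V₂)^n = 9040 kPa.
W = (P₁V₁−P₂V₂)/(n−1) = (498×11.9−9040×1.68)/0.48 = -19300 J.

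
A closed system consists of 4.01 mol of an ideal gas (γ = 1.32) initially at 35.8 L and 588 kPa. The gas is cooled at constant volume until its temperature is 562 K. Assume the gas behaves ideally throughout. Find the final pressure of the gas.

523 kPa

T₁ = P₁V₁/(nR) = 588×35.8/(4.01×8.314) = 631 K.
Isochoric: V stays 35.8 L; P/T = const ⇒ T₂ = 562 K, P₂ = 523 kPa.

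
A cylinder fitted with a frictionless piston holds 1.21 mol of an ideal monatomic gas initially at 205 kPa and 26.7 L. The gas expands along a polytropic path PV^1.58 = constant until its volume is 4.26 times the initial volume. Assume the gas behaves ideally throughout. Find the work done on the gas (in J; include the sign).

T₁ = P₁V₁/(nR) = 205×26.7/(1.21×8.314) = 544 K.
Polytropic n=1.58: T₂ = T₁(V₁/V₂)^(n−1) = 544×(0.235)^0.58 = 235 K; P₂ = P₁(V₁/V₂)^n = 20.8 kPa.
W = (P₁V₁−P₂V₂)/(n−1) = (205×26.7−20.8×114)/0.58 = 5370 J.
Work done on the gas = −W_by = -5370 J.

-5370 J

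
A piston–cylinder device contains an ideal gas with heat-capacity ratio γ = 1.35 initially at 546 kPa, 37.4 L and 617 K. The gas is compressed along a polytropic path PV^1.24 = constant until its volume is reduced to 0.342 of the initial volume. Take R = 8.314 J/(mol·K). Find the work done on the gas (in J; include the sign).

n = P₁V₁/(RT₁) = 546×37.4/(8.314×617) = 3.98 mol.
Polytropic n=1.24: T₂ = T₁(V₁/V₂)^(n−1) = 617×(2.92)^0.24 = 798 K; P₂ = P₁(V₁/V₂)^n = 2070 kPa.
W = (P₁V₁−P₂V₂)/(n−1) = (546×37.4−2070×12.8)/0.24 = -25000 J.
Work done on the gas = −W_by = 25000 J.

25000 J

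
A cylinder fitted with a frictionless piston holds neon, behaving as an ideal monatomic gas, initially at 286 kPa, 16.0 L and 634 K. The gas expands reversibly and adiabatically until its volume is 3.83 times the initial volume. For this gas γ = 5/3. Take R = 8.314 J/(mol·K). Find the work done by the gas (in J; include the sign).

n = P₁V₁/(RT₁) = 286×16.0/(8.314×634) = 0.868 mol.
Adiabatic: TV^(γ−1) = const ⇒ T₂ = 634×(0.261)^0.667 = 259 K; PV^γ = const ⇒ P₂ = 30.5 kPa.
ΔU = nCvΔT = 0.868×12.5×(259−634) = -4060 J.
Q = 0 for an adiabatic process, so W = −ΔU = 4060 J.

4060 J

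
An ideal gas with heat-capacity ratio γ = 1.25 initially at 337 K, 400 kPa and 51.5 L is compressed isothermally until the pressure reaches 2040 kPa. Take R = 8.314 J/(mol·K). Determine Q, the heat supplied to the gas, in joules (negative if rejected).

-33600 J

n = P₁V₁/(RT₁) = 400×51.5/(8.314×337) = 7.35 mol.
Isothermal: T stays 337 K; PV = const ⇒ V₂ = 10.1 L, P₂ = 2040 kPa.
ΔU = 0 (ideal gas, T constant).
W = nRT ln(V₂/V₁) = 7.35×8.314×337×ln(0.196) = -33600 J.
Q = ΔU + W = -33600 J.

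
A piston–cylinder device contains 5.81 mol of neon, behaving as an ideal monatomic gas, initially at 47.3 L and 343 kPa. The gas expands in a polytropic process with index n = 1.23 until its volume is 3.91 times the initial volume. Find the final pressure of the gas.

64.1 kPa

T₁ = P₁V₁/(nR) = 343×47.3/(5.81×8.314) = 336 K.
Polytropic n=1.23: T₂ = T₁(V₁/V₂)^(n−1) = 336×(0.256)^0.23 = 245 K; P₂ = P₁(V₁/V₂)^n = 64.1 kPa.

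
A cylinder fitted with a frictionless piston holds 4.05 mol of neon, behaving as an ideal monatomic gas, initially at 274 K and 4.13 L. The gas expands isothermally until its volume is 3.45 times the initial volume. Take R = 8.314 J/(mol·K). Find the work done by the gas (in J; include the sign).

P₁ = nRT₁/V₁ = 4.05×8.314×274/4.13 = 2230 kPa.
Isothermal: T stays 274 K; PV = const ⇒ V₂ = 14.2 L, P₂ = 648 kPa.
W = nRT ln(V₂/V₁) = 4.05×8.314×274×ln(3.45) = 11400 J.

11400 J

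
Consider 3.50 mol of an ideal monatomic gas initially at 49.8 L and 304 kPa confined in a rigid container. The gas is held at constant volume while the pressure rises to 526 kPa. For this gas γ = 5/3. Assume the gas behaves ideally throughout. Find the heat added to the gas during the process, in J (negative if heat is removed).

T₁ = P₁V₁/(nR) = 304×49.8/(3.50×8.314) = 520 K.
Isochoric: V stays 49.8 L; P/T = const ⇒ T₂ = 900 K, P₂ = 526 kPa.
W = 0 (no volume change).
ΔU = nCvΔT = 3.50×12.5×(900−520) = 16600 J.
Q = ΔU = 16600 J.

16600 J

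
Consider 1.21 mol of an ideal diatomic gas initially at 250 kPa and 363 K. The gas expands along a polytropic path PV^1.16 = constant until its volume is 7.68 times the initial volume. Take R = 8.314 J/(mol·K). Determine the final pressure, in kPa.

V₁ = nRT₁/P₁ = 1.21×8.314×363/250 = 14.6 L.
Polytropic n=1.16: T₂ = T₁(V₁/V₂)^(n−1) = 363×(0.130)^0.16 = 262 K; P₂ = P₁(V₁/V₂)^n = 23.5 kPa.

23.5 kPa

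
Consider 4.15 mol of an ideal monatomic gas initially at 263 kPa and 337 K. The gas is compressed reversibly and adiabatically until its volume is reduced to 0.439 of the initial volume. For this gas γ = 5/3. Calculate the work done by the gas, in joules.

V₁ = nRT₁/P₁ = 4.15×8.314×337/263 = 44.2 L.
Adiabatic: TV^(γ−1) = const ⇒ T₂ = 337×(2.28)^0.667 = 583 K; PV^γ = const ⇒ P₂ = 1040 kPa.
ΔU = nCvΔT = 4.15×12.5×(583−337) = 12800 J.
Q = 0 for an adiabatic process, so W = −ΔU = -12800 J.

-12800 J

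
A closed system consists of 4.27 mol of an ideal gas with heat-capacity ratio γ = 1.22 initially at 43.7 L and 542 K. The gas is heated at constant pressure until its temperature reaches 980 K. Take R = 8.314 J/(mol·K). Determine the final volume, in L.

P₁ = nRT₁/V₁ = 4.27×8.314×542/43.7 = 440 kPa.
Isobaric: P stays 440 kPa; V/T = const ⇒ T₂ = 980 K, V₂ = 79.0 L.

79.0 L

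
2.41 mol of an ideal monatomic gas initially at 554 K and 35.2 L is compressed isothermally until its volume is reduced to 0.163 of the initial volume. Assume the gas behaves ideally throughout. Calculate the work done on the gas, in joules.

20100 J

P₁ = nRT₁/V₁ = 2.41×8.314×554/35.2 = 315 kPa.
Isothermal: T stays 554 K; PV = const ⇒ V₂ = 5.74 L, P₂ = 1930 kPa.
W = nRT ln(V₂/V₁) = 2.41×8.314×554×ln(0.163) = -20100 J.
Work done on the gas = −W_by = 20100 J.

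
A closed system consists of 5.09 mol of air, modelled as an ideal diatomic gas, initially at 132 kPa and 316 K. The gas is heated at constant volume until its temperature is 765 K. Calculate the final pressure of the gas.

320 kPa

V₁ = nRT₁/P₁ = 5.09×8.314×316/132 = 101 L.
Isochoric: V stays 101 L; P/T = const ⇒ T₂ = 765 K, P₂ = 320 kPa.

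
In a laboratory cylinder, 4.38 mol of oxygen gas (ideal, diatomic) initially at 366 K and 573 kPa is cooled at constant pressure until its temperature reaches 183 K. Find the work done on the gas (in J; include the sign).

V₁ = nRT₁/P₁ = 4.38×8.314×366/573 = 23.3 L.
Isobaric: P stays 573 kPa; V/T = const ⇒ T₂ = 183 K, V₂ = 11.6 L.
W = PΔV = 573×(11.6−23.3) kPa·L = -6660 J.
Work done on the gas = −W_by = 6660 J.

6660 J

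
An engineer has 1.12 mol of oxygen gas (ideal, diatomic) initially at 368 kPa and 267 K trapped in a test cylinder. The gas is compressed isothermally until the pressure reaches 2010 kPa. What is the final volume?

V₁ = nRT₁/P₁ = 1.12×8.314×267/368 = 6.76 L.
Isothermal: T stays 267 K; PV = const ⇒ V₂ = 1.24 L, P₂ = 2010 kPa.

1.24 L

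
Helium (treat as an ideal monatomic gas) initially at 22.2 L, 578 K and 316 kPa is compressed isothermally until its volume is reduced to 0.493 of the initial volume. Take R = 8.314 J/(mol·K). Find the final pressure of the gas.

641 kPa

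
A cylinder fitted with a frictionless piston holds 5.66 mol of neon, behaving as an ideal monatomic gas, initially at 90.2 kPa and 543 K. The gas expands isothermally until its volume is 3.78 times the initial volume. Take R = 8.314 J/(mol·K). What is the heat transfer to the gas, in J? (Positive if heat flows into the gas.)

V₁ = nRT₁/P₁ = 5.66×8.314×543/90.2 = 283 L.
Isothermal: T stays 543 K; PV = const ⇒ V₂ = 1070 L, P₂ = 23.9 kPa.
ΔU = 0 (ideal gas, T constant).
W = nRT ln(V₂/V₁) = 5.66×8.314×543×ln(3.78) = 34000 J.
Q = ΔU + W = 34000 J.

34000 J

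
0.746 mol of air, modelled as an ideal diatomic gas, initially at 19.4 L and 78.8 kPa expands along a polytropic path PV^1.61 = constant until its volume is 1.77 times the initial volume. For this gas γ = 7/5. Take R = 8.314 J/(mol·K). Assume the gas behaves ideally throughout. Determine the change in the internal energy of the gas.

-1120 J

T₁ = P₁V₁/(nR) = 78.8×19.4/(0.746×8.314) = 246 K.
Polytropic n=1.61: T₂ = T₁(V₁/V₂)^(n−1) = 246×(0.565)^0.61 = 174 K; P₂ = P₁(V₁/V₂)^n = 31.4 kPa.
For an ideal gas ΔU = nCvΔT with Cv = (5/2)R = 20.8 J/(mol·K).
ΔU = 0.746×20.8×(174−246) = -1120 J.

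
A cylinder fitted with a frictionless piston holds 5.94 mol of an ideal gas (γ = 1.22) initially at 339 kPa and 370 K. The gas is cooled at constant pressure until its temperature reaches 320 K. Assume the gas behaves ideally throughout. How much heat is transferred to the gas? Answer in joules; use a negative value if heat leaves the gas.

-13700 J

V₁ = nRT₁/P₁ = 5.94×8.314×370/339 = 53.9 L.
Isobaric: P stays 339 kPa; V/T = const ⇒ T₂ = 320 K, V₂ = 46.6 L.
W = PΔV = 339×(46.6−53.9) kPa·L = -2470 J.
ΔU = nCvΔT = 5.94×37.8×(320−370) = -11200 J.
Q = ΔU + W = nCpΔT = -13700 J.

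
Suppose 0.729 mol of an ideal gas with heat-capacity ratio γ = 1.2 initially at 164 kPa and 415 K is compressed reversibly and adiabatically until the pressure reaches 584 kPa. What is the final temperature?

513 K

V₁ = nRT₁/P₁ = 0.729×8.314×415/164 = 15.3 L.
Adiabatic: T₂/T₁ = (P₂/P₁)^((γ−1)/γ) ⇒ T₂ = 415×(3.56)^0.167 = 513 K; V₂ = 5.32 L.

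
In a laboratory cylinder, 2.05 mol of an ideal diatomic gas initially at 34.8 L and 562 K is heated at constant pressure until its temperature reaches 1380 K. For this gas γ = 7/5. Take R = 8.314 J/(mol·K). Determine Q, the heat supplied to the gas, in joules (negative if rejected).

48800 J

P₁ = nRT₁/V₁ = 2.05×8.314×562/34.8 = 275 kPa.
Isobaric: P stays 275 kPa; V/T = const ⇒ T₂ = 1380 K, V₂ = 85.5 L.
W = PΔV = 275×(85.5−34.8) kPa·L = 13900 J.
ΔU = nCvΔT = 2.05×20.8×(1380−562) = 34900 J.
Q = ΔU + W = nCpΔT = 48800 J.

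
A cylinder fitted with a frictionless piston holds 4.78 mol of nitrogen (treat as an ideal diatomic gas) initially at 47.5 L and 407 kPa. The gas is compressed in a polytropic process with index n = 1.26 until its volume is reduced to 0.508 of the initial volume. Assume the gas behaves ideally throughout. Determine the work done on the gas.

T₁ = P₁V₁/(nR) = 407×47.5/(4.78×8.314) = 486 K.
Polytropic n=1.26: T₂ = T₁(V₁/V₂)^(n−1) = 486×(1.97)^0.26 = 580 K; P₂ = P₁(V₁/V₂)^n = 955 kPa.
W = (P₁V₁−P₂V₂)/(n−1) = (407×47.5−955×24.1)/0.26 = -14300 J.
Work done on the gas = −W_by = 14300 J.

14300 J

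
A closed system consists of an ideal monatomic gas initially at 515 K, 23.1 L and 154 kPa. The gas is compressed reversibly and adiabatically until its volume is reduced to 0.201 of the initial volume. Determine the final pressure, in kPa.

2230 kPa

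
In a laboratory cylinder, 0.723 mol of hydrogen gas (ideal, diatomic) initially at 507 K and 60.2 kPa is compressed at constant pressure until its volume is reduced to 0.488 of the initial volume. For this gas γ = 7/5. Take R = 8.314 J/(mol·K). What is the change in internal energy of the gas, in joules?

-3900 J

V₁ = nRT₁/P₁ = 0.723×8.314×507/60.2 = 50.6 L.
Isobaric: P stays 60.2 kPa; V/T = const ⇒ T₂ = 247 K, V₂ = 24.7 L.
For an ideal gas ΔU = nCvΔT with Cv = (5/2)R = 20.8 J/(mol·K).
ΔU = 0.723×20.8×(247−507) = -3900 J.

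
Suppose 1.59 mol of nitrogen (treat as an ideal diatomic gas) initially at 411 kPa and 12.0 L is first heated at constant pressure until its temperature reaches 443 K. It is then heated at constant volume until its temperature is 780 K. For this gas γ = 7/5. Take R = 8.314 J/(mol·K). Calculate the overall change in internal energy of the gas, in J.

T₁ = P₁V₁/(nR) = 411×12.0/(1.59×8.314) = 373 K.
Step 1 — Isobaric: P stays 411 kPa; V/T = const ⇒ T₂ = 443 K, V₂ = 14.2 L.
W = PΔV = 411×(14.2−12.0) kPa·L = 924 J.
ΔU = nCvΔT = 1.59×20.8×(443−373) = 2310 J.
Q = ΔU + W = nCpΔT = 3230 J.
State after step 1: P = 411 kPa, V = 14.2 L, T = 443 K.
Step 2 — Isochoric: V stays 14.2 L; P/T = const ⇒ T₂ = 780 K, P₂ = 724 kPa.
W = 0 (no volume change).
ΔU = nCvΔT = 1.59×20.8×(780−443) = 11100 J.
Q = ΔU = 11100 J.
Net over both steps: W = 924 J, Q = 14400 J, ΔU = 13400 J.

13400 J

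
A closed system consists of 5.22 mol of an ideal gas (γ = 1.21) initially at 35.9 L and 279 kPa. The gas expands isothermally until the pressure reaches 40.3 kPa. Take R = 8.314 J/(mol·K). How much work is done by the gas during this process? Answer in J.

T₁ = P₁V₁/(nR) = 279×35.9/(5.22×8.314) = 231 K.
Isothermal: T stays 231 K; PV = const ⇒ V₂ = 249 L, P₂ = 40.3 kPa.
W = nRT ln(V₂/V₁) = 5.22×8.314×231×ln(6.92) = 19400 J.

19400 J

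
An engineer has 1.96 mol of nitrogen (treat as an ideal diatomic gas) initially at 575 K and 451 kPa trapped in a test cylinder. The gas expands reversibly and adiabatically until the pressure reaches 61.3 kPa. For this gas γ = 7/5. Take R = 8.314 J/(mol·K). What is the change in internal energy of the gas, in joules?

-10200 J

V₁ = nRT₁/P₁ = 1.96×8.314×575/451 = 20.8 L.
Adiabatic: T₂/T₁ = (P₂/P₁)^((γ−1)/γ) ⇒ T₂ = 575×(0.136)^0.286 = 325 K; V₂ = 86.4 L.
For an ideal gas ΔU = nCvΔT with Cv = (5/2)R = 20.8 J/(mol·K).
ΔU = 1.96×20.8×(325−575) = -10200 J.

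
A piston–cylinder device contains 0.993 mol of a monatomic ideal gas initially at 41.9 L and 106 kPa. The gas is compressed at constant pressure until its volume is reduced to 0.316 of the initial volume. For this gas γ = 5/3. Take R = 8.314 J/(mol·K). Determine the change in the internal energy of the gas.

T₁ = P₁V₁/(nR) = 106×41.9/(0.993×8.314) = 538 K.
Isobaric: P stays 106 kPa; V/T = const ⇒ T₂ = 170 K, V₂ = 13.2 L.
For an ideal gas ΔU = nCvΔT with Cv = (3/2)R = 12.5 J/(mol·K).
ΔU = 0.993×12.5×(170−538) = -4560 J.

-4560 J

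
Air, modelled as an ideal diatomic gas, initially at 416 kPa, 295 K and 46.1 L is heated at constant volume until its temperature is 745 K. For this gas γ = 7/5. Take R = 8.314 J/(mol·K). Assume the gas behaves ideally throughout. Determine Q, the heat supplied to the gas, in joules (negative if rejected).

73100 J

n = P₁V₁/(RT₁) = 416×46.1/(8.314×295) = 7.82 mol.
Isochoric: V stays 46.1 L; P/T = const ⇒ T₂ = 745 K, P₂ = 1050 kPa.
W = 0 (no volume change).
ΔU = nCvΔT = 7.82×20.8×(745−295) = 73100 J.
Q = ΔU = 73100 J.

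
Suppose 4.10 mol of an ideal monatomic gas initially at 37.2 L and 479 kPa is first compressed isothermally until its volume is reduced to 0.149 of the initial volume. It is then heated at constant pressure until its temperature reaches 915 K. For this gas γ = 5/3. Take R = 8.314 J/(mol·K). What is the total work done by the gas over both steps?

-20600 J

T₁ = P₁V₁/(nR) = 479×37.2/(4.10×8.314) = 523 K.
Step 1 — Isothermal: T stays 523 K; PV = const ⇒ V₂ = 5.54 L, P₂ = 3210 kPa.
ΔU = 0 (ideal gas, T constant).
W = nRT ln(V₂/V₁) = 4.10×8.314×523×ln(0.149) = -33900 J.
Q = ΔU + W = -33900 J.
State after step 1: P = 3210 kPa, V = 5.54 L, T = 523 K.
Step 2 — Isobaric: P stays 3210 kPa; V/T = const ⇒ T₂ = 915 K, V₂ = 9.70 L.
W = PΔV = 3210×(9.70−5.54) kPa·L = 13400 J.
ΔU = nCvΔT = 4.10×12.5×(915−523) = 20100 J.
Q = ΔU + W = nCpΔT = 33400 J.
Net over both steps: W = -20600 J, Q = -496 J, ΔU = 20100 J.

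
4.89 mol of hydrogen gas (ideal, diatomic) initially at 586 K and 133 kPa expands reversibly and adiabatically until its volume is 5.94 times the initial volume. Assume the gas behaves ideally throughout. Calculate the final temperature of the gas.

287 K

V₁ = nRT₁/P₁ = 4.89×8.314×586/133 = 179 L.
Adiabatic: TV^(γ−1) = const ⇒ T₂ = 586×(0.168)^0.400 = 287 K; PV^γ = const ⇒ P₂ = 11.0 kPa.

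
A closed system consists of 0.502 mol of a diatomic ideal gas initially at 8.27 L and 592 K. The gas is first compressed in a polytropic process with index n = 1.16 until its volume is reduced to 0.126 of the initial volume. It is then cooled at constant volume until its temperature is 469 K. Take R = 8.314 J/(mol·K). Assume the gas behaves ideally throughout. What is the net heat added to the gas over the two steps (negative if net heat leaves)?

P₁ = nRT₁/V₁ = 0.502×8.314×592/8.27 = 299 kPa.
Step 1 — Polytropic n=1.16: T₂ = T₁(V₁/V₂)^(n−1) = 592×(7.94)^0.16 = 825 K; P₂ = P₁(V₁/V₂)^n = 3300 kPa.
W = (P₁V₁−P₂V₂)/(n−1) = (299×8.27−3300×1.04)/0.16 = -6070 J.
ΔU = nCvΔT = 0.502×20.8×(825−592) = 2430 J.
Q = ΔU + W = -3640 J.
State after step 1: P = 3300 kPa, V = 1.04 L, T = 825 K.
Step 2 — Isochoric: V stays 1.04 L; P/T = const ⇒ T₂ = 469 K, P₂ = 1880 kPa.
W = 0 (no volume change).
ΔU = nCvΔT = 0.502×20.8×(469−825) = -3710 J.
Q = ΔU = -3710 J.
Net over both steps: W = -6070 J, Q = -7350 J, ΔU = -1280 J.

-7350 J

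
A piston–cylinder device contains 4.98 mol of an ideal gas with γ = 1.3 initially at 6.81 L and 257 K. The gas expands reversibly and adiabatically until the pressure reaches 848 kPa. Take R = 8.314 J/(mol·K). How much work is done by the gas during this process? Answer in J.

4670 J

P₁ = nRT₁/V₁ = 4.98×8.314×257/6.81 = 1560 kPa.
Adiabatic: T₂/T₁ = (P₂/P₁)^((γ−1)/γ) ⇒ T₂ = 257×(0.543)^0.231 = 223 K; V₂ = 10.9 L.
ΔU = nCvΔT = 4.98×27.7×(223−257) = -4670 J.
Q = 0 for an adiabatic process, so W = −ΔU = 4670 J.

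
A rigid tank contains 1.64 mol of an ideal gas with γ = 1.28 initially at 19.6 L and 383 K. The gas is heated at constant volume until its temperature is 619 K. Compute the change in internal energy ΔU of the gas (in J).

11500 J

P₁ = nRT₁/V₁ = 1.64×8.314×383/19.6 = 266 kPa.
Isochoric: V stays 19.6 L; P/T = const ⇒ T₂ = 619 K, P₂ = 431 kPa.
For an ideal gas ΔU = nCvΔT with Cv = R/(γ−1) = 29.7 J/(mol·K).
ΔU = 1.64×29.7×(619−383) = 11500 J.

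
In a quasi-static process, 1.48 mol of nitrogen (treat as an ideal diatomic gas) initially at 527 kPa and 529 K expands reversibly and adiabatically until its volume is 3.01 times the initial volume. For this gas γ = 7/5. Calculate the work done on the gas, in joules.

V₁ = nRT₁/P₁ = 1.48×8.314×529/527 = 12.4 L.
Adiabatic: TV^(γ−1) = const ⇒ T₂ = 529×(0.332)^0.400 = 340 K; PV^γ = const ⇒ P₂ = 113 kPa.
ΔU = nCvΔT = 1.48×20.8×(340−529) = -5800 J.
Q = 0 for an adiabatic process, so W = −ΔU = 5800 J.
Work done on the gas = −W_by = -5800 J.

-5800 J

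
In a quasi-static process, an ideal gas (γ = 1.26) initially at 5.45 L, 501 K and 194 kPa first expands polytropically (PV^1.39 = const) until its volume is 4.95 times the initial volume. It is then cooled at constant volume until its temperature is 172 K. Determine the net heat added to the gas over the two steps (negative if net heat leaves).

n = P₁V₁/(RT₁) = 194×5.45/(8.314×501) = 0.254 mol.
Step 1 — Polytropic n=1.39: T₂ = T₁(V₁/V₂)^(n−1) = 501×(0.202)^0.39 = 268 K; P₂ = P₁(V₁/V₂)^n = 21.0 kPa.
W = (P₁V₁−P₂V₂)/(n−1) = (194×5.45−21.0×27.0)/0.39 = 1260 J.
ΔU = nCvΔT = 0.254×32.0×(268−501) = -1890 J.
Q = ΔU + W = -629 J.
State after step 1: P = 21.0 kPa, V = 27.0 L, T = 268 K.
Step 2 — Isochoric: V stays 27.0 L; P/T = const ⇒ T₂ = 172 K, P₂ = 13.5 kPa.
W = 0 (no volume change).
ΔU = nCvΔT = 0.254×32.0×(172−268) = -783 J.
Q = ΔU = -783 J.
Net over both steps: W = 1260 J, Q = -1410 J, ΔU = -2670 J.

-1410 J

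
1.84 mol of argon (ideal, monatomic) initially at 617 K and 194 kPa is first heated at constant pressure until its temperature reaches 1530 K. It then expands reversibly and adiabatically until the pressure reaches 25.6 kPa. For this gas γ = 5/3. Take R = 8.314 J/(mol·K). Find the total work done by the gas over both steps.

33500 J

V₁ = nRT₁/P₁ = 1.84×8.314×617/194 = 48.7 L.
Step 1 — Isobaric: P stays 194 kPa; V/T = const ⇒ T₂ = 1530 K, V₂ = 121 L.
W = PΔV = 194×(121−48.7) kPa·L = 14000 J.
ΔU = nCvΔT = 1.84×12.5×(1530−617) = 21000 J.
Q = ΔU + W = nCpΔT = 34900 J.
State after step 1: P = 194 kPa, V = 121 L, T = 1530 K.
Step 2 — Adiabatic: T₂/T₁ = (P₂/P₁)^((γ−1)/γ) ⇒ T₂ = 1530×(0.132)^0.400 = 681 K; V₂ = 407 L.
ΔU = nCvΔT = 1.84×12.5×(681−1530) = -19500 J.
Q = 0 for an adiabatic process, so W = −ΔU = 19500 J.
Net over both steps: W = 33500 J, Q = 34900 J, ΔU = 1460 J.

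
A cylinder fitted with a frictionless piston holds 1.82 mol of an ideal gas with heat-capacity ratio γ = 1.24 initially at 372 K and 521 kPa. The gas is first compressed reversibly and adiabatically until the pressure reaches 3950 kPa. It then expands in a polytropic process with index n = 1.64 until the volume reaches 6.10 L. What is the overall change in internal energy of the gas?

V₁ = nRT₁/P₁ = 1.82×8.314×372/521 = 10.8 L.
Step 1 — Adiabatic: T₂/T₁ = (P₂/P₁)^((γ−1)/γ) ⇒ T₂ = 372×(7.58)^0.194 = 551 K; V₂ = 2.11 L.
ΔU = nCvΔT = 1.82×34.6×(551−372) = 11300 J.
Q = 0 for an adiabatic process, so W = −ΔU = -11300 J.
State after step 1: P = 3950 kPa, V = 2.11 L, T = 551 K.
Step 2 — Polytropic n=1.64: T₂ = T₁(V₁/V₂)^(n−1) = 551×(0.346)^0.64 = 279 K; P₂ = P₁(V₁/V₂)^n = 692 kPa.
W = (P₁V₁−P₂V₂)/(n−1) = (3950×2.11−692×6.10)/0.64 = 6420 J.
ΔU = nCvΔT = 1.82×34.6×(279−551) = -17100 J.
Q = ΔU + W = -10700 J.
Net over both steps: W = -4840 J, Q = -10700 J, ΔU = -5860 J.

-5860 J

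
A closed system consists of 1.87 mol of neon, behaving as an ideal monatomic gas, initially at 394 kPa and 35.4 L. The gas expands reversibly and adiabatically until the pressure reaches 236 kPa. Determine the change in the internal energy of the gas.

T₁ = P₁V₁/(nR) = 394×35.4/(1.87×8.314) = 897 K.
Adiabatic: T₂/T₁ = (P₂/P₁)^((γ−1)/γ) ⇒ T₂ = 897×(0.599)^0.400 = 731 K; V₂ = 48.1 L.
For an ideal gas ΔU = nCvΔT with Cv = (3/2)R = 12.5 J/(mol·K).
ΔU = 1.87×12.5×(731−897) = -3880 J.

-3880 J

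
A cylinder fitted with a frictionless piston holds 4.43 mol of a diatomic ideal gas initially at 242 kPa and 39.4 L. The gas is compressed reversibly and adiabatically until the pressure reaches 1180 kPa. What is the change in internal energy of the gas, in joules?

13600 J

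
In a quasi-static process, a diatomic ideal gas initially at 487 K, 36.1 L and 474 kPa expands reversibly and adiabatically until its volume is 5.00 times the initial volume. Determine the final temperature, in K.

256 K

Adiabatic: TV^(γ−1) = const ⇒ T₂ = 487×(0.200)^0.400 = 256 K; PV^γ = const ⇒ P₂ = 49.8 kPa.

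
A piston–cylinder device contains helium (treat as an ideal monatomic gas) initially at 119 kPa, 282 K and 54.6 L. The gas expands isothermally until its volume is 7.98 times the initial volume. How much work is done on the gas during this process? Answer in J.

-13500 J

n = P₁V₁/(RT₁) = 119×54.6/(8.314×282) = 2.77 mol.
Isothermal: T stays 282 K; PV = const ⇒ V₂ = 436 L, P₂ = 14.9 kPa.
W = nRT ln(V₂/V₁) = 2.77×8.314×282×ln(7.98) = 13500 J.
Work done on the gas = −W_by = -13500 J.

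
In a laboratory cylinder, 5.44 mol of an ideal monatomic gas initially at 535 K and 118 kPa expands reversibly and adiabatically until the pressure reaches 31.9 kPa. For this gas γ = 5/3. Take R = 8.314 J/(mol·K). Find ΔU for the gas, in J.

-14800 J

V₁ = nRT₁/P₁ = 5.44×8.314×535/118 = 205 L.
Adiabatic: T₂/T₁ = (P₂/P₁)^((γ−1)/γ) ⇒ T₂ = 535×(0.270)^0.400 = 317 K; V₂ = 450 L.
For an ideal gas ΔU = nCvΔT with Cv = (3/2)R = 12.5 J/(mol·K).
ΔU = 5.44×12.5×(317−535) = -14800 J.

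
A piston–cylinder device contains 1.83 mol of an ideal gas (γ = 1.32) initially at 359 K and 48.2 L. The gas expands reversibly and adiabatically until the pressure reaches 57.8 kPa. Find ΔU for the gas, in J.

P₁ = nRT₁/V₁ = 1.83×8.314×359/48.2 = 113 kPa.
Adiabatic: T₂/T₁ = (P₂/P₁)^((γ−1)/γ) ⇒ T₂ = 359×(0.510)^0.242 = 305 K; V₂ = 80.3 L.
For an ideal gas ΔU = nCvΔT with Cv = R/(γ−1) = 26.0 J/(mol·K).
ΔU = 1.83×26.0×(305−359) = -2570 J.

-2570 J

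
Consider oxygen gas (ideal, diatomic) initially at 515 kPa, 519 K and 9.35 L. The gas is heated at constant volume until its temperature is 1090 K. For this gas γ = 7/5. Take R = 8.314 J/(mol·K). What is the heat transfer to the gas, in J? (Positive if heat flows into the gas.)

13200 J

n = P₁V₁/(RT₁) = 515×9.35/(8.314×519) = 1.12 mol.
Isochoric: V stays 9.35 L; P/T = const ⇒ T₂ = 1090 K, P₂ = 1080 kPa.
W = 0 (no volume change).
ΔU = nCvΔT = 1.12×20.8×(1090−519) = 13200 J.
Q = ΔU = 13200 J.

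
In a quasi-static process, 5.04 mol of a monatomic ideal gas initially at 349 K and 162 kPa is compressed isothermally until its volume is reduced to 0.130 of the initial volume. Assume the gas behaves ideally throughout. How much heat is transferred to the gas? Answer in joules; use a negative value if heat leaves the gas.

-29800 J

V₁ = nRT₁/P₁ = 5.04×8.314×349/162 = 90.3 L.
Isothermal: T stays 349 K; PV = const ⇒ V₂ = 11.7 L, P₂ = 1250 kPa.
ΔU = 0 (ideal gas, T constant).
W = nRT ln(V₂/V₁) = 5.04×8.314×349×ln(0.130) = -29800 J.
Q = ΔU + W = -29800 J.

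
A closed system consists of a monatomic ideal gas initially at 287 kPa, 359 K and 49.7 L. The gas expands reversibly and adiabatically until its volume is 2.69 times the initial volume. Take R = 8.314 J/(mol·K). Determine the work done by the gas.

10300 J

n = P₁V₁/(RT₁) = 287×49.7/(8.314×359) = 4.78 mol.
Adiabatic: TV^(γ−1) = const ⇒ T₂ = 359×(0.372)^0.667 = 186 K; PV^γ = const ⇒ P₂ = 55.2 kPa.
ΔU = nCvΔT = 4.78×12.5×(186−359) = -10300 J.
Q = 0 for an adiabatic process, so W = −ΔU = 10300 J.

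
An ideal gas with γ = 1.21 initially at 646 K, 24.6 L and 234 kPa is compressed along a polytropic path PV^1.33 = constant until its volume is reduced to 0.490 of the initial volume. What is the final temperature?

817 K

Polytropic n=1.33: T₂ = T₁(V₁/V₂)^(n−1) = 646×(2.04)^0.33 = 817 K; P₂ = P₁(V₁/V₂)^n = 604 kPa.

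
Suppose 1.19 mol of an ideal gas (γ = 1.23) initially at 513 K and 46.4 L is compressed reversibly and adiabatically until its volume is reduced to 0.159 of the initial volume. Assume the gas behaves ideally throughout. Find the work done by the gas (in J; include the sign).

-11600 J

P₁ = nRT₁/V₁ = 1.19×8.314×513/46.4 = 109 kPa.
Adiabatic: TV^(γ−1) = const ⇒ T₂ = 513×(6.29)^0.230 = 783 K; PV^γ = const ⇒ P₂ = 1050 kPa.
ΔU = nCvΔT = 1.19×36.1×(783−513) = 11600 J.
Q = 0 for an adiabatic process, so W = −ΔU = -11600 J.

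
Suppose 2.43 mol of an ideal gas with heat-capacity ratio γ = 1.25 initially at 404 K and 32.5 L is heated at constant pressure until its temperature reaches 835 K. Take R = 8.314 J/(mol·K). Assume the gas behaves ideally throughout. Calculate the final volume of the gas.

P₁ = nRT₁/V₁ = 2.43×8.314×404/32.5 = 251 kPa.
Isobaric: P stays 251 kPa; V/T = const ⇒ T₂ = 835 K, V₂ = 67.2 L.

67.2 L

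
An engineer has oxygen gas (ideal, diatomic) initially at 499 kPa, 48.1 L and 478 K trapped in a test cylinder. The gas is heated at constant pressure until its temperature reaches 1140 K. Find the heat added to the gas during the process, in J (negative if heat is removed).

n = P₁V₁/(RT₁) = 499×48.1/(8.314×478) = 6.04 mol.
Isobaric: P stays 499 kPa; V/T = const ⇒ T₂ = 1140 K, V₂ = 115 L.
W = PΔV = 499×(115−48.1) kPa·L = 33200 J.
ΔU = nCvΔT = 6.04×20.8×(1140−478) = 83100 J.
Q = ΔU + W = nCpΔT = 116000 J.

116000 J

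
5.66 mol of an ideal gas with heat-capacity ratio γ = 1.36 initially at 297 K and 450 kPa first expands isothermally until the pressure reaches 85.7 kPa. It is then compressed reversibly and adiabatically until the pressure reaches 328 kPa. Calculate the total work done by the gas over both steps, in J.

6620 J

V₁ = nRT₁/P₁ = 5.66×8.314×297/450 = 31.1 L.
Step 1 — Isothermal: T stays 297 K; PV = const ⇒ V₂ = 163 L, P₂ = 85.7 kPa.
ΔU = 0 (ideal gas, T constant).
W = nRT ln(V₂/V₁) = 5.66×8.314×297×ln(5.25) = 23200 J.
Q = ΔU + W = 23200 J.
State after step 1: P = 85.7 kPa, V = 163 L, T = 297 K.
Step 2 — Adiabatic: T₂/T₁ = (P₂/P₁)^((γ−1)/γ) ⇒ T₂ = 297×(3.83)^0.265 = 424 K; V₂ = 60.8 L.
ΔU = nCvΔT = 5.66×23.1×(424−297) = 16600 J.
Q = 0 for an adiabatic process, so W = −ΔU = -16600 J.
Net over both steps: W = 6620 J, Q = 23200 J, ΔU = 16600 J.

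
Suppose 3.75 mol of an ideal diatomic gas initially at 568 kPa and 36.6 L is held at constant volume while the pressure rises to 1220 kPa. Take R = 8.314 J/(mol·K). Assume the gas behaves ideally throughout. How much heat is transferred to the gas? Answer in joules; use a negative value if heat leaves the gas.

59700 J

T₁ = P₁V₁/(nR) = 568×36.6/(3.75×8.314) = 667 K.
Isochoric: V stays 36.6 L; P/T = const ⇒ T₂ = 1430 K, P₂ = 1220 kPa.
W = 0 (no volume change).
ΔU = nCvΔT = 3.75×20.8×(1430−667) = 59700 J.
Q = ΔU = 59700 J.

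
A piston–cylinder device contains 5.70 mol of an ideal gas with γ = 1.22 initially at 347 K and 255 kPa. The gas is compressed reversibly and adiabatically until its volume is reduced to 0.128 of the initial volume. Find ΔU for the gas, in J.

V₁ = nRT₁/P₁ = 5.70×8.314×347/255 = 64.5 L.
Adiabatic: TV^(γ−1) = const ⇒ T₂ = 347×(7.81)^0.220 = 545 K; PV^γ = const ⇒ P₂ = 3130 kPa.
For an ideal gas ΔU = nCvΔT with Cv = R/(γ−1) = 37.8 J/(mol·K).
ΔU = 5.70×37.8×(545−347) = 42700 J.

42700 J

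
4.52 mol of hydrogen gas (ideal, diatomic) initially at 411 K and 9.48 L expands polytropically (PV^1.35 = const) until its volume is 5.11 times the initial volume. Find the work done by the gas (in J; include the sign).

19200 J

P₁ = nRT₁/V₁ = 4.52×8.314×411/9.48 = 1630 kPa.
Polytropic n=1.35: T₂ = T₁(V₁/V₂)^(n−1) = 411×(0.196)^0.35 = 232 K; P₂ = P₁(V₁/V₂)^n = 180 kPa.
W = (P₁V₁−P₂V₂)/(n−1) = (1630×9.48−180×48.4)/0.35 = 19200 J.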